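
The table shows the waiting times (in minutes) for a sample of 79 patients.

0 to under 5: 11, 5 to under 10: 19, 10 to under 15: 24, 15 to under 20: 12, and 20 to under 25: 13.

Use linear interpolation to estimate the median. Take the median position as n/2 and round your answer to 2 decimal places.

11.98

Cumulative frequencies: 11, 30, 54, 66, 79
n = 79; position = n/2 = 39.5.
This falls in the class 10 to under 15: L = 10, F = 30, f = 24, h = 5.
Median ≈ 10 + ((39.5 − 30) / 24) × 5 = 11.9792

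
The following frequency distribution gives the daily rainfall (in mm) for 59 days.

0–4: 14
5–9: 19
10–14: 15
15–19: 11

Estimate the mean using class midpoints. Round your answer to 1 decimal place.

Midpoints: 2, 7, 12, 17
Σfm = 14×2 + 19×7 + 15×12 + 11×17 = 528
n = Σf = 59
Mean = 528 / 59 = 8.9492

8.9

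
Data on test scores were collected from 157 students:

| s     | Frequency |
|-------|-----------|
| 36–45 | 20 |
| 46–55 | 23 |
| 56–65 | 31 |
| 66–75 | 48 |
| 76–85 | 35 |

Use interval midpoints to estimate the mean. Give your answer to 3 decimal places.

64.003

Midpoints: 40.5, 50.5, 60.5, 70.5, 80.5
Σfm = 20×40.5 + 23×50.5 + 31×60.5 + 48×70.5 + 35×80.5 = 10048.5
n = Σf = 157
Mean = 10048.5 / 157 = 64.0032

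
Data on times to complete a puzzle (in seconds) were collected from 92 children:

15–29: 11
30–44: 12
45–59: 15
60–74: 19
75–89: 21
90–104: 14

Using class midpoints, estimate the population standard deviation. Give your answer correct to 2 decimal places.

23.88

Midpoints: 22, 37, 52, 67, 82, 97
n = 92, Σfm = 5819, mean = 63.2500
Σfm² = 420533
Σf(m − x̄)² = Σfm² − (Σfm)²/n = 420533 − 5819²/92 = 52481.2500
Population variance = 52481.2500 / 92 = 570.4484
Standard deviation = √570.4484 = 23.8841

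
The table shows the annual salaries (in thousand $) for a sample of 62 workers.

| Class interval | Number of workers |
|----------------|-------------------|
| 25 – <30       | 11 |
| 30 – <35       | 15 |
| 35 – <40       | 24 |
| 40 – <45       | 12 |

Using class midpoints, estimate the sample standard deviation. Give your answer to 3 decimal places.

Midpoints: 27.5, 32.5, 37.5, 42.5
n = 62, Σfm = 2200, mean = 35.4839
Σfm² = 79587.5
Σf(m − x̄)² = Σfm² − (Σfm)²/n = 79587.5 − 2200²/62 = 1522.9839
Sample variance = 1522.9839 / 61 = 24.9669
Standard deviation = √24.9669 = 4.9967

4.997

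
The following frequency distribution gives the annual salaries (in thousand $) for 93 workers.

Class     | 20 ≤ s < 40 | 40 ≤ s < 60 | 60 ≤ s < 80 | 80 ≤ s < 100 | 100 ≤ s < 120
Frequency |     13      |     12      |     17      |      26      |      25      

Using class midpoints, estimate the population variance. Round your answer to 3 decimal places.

Midpoints: 30, 50, 70, 90, 110
n = 93, Σfm = 7270, mean = 78.1720
Σfm² = 638100
Σf(m − x̄)² = Σfm² − (Σfm)²/n = 638100 − 7270²/93 = 69789.2473
Population variance = 69789.2473 / 93 = 750.4220

750.422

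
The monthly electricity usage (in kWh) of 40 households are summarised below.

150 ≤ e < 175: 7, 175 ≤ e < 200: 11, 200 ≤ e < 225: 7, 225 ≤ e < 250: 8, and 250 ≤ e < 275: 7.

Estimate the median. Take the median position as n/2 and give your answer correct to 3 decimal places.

207.143

Cumulative frequencies: 7, 18, 25, 33, 40
n = 40; position = n/2 = 20.
This falls in the class 200 ≤ e < 225: L = 200, F = 18, f = 7, h = 25.
Median ≈ 200 + ((20 − 18) / 7) × 25 = 207.1429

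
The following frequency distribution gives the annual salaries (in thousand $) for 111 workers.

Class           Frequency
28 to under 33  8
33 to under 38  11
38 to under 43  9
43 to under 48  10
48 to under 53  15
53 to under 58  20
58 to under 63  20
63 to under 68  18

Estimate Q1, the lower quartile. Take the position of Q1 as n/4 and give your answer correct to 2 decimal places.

42.86

Cumulative frequencies: 8, 19, 28, 38, 53, 73, 93, 111
n = 111; position = n/4 = 27.75.
This falls in the class 38 to under 43: L = 38, F = 19, f = 9, h = 5.
Lower quartile ≈ 38 + ((27.75 − 19) / 9) × 5 = 42.8611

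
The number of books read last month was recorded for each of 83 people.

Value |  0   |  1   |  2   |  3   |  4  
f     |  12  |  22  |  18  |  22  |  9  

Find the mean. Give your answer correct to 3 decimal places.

Values: 0, 1, 2, 3, 4
Σfx = 12×0 + 22×1 + 18×2 + 22×3 + 9×4 = 160
n = Σf = 83
Mean = 160 / 83 = 1.9277

1.928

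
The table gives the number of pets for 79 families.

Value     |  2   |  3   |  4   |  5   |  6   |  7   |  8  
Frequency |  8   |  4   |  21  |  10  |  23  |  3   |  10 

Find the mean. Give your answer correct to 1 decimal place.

Values: 2, 3, 4, 5, 6, 7, 8
Σfx = 8×2 + 4×3 + 21×4 + 10×5 + 23×6 + 3×7 + 10×8 = 401
n = Σf = 79
Mean = 401 / 79 = 5.0759

5.1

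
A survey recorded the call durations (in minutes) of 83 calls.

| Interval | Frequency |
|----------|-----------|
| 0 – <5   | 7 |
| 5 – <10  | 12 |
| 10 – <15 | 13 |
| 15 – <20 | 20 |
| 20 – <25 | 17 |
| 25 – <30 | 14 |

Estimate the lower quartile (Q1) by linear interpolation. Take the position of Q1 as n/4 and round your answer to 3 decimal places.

Cumulative frequencies: 7, 19, 32, 52, 69, 83
n = 83; position = n/4 = 20.75.
This falls in the class 10 – <15: L = 10, F = 19, f = 13, h = 5.
Lower quartile ≈ 10 + ((20.75 − 19) / 13) × 5 = 10.6731

10.673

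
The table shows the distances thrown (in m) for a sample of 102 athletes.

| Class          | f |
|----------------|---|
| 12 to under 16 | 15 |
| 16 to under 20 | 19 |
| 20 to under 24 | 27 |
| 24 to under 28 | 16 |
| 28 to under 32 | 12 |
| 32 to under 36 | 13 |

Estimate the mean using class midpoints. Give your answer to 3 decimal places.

23.176

Midpoints: 14, 18, 22, 26, 30, 34
Σfm = 15×14 + 19×18 + 27×22 + 16×26 + 12×30 + 13×34 = 2364
n = Σf = 102
Mean = 2364 / 102 = 23.1765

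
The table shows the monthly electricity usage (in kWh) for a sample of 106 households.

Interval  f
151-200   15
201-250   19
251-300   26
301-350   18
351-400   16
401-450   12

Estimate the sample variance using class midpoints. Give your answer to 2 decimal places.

6097.26

Midpoints: 175.5, 225.5, 275.5, 325.5, 375.5, 425.5
n = 106, Σfm = 31053, mean = 292.9528
Σfm² = 9737276.5
Σf(m − x̄)² = Σfm² − (Σfm)²/n = 9737276.5 − 31053²/106 = 640212.2642
Sample variance = 640212.2642 / 105 = 6097.2597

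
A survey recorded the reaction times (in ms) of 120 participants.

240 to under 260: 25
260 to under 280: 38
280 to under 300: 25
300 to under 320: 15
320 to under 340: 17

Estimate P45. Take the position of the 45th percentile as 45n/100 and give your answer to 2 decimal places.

275.26

Cumulative frequencies: 25, 63, 88, 103, 120
n = 120; position = 45n/100 = 54.
This falls in the class 260 to under 280: L = 260, F = 25, f = 38, h = 20.
45th percentile ≈ 260 + ((54 − 25) / 38) × 20 = 275.2632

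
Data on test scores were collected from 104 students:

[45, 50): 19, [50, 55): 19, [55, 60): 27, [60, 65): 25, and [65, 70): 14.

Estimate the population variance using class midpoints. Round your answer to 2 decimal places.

42.27

Midpoints: 47.5, 52.5, 57.5, 62.5, 67.5
n = 104, Σfm = 5960, mean = 57.3077
Σfm² = 345950
Σf(m − x̄)² = Σfm² − (Σfm)²/n = 345950 − 5960²/104 = 4396.1538
Population variance = 4396.1538 / 104 = 42.2707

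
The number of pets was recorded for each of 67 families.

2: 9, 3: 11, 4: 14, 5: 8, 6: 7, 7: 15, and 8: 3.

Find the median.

Cumulative frequencies: 9, 20, 34, 42, 49, 64, 67
n = 67, so the median is the value in position (n+1)/2 = 34.
Position 34 falls at value 4.

4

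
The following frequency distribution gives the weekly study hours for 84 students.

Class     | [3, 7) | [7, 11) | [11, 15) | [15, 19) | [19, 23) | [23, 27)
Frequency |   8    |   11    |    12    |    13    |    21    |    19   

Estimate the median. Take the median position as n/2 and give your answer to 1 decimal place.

Cumulative frequencies: 8, 19, 31, 44, 65, 84
n = 84; position = n/2 = 42.
This falls in the class [15, 19): L = 15, F = 31, f = 13, h = 4.
Median ≈ 15 + ((42 − 31) / 13) × 4 = 18.3846

18.4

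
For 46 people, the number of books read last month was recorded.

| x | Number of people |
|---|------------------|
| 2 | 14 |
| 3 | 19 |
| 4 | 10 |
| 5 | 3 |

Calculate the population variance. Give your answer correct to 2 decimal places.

Values: 2, 3, 4, 5
n = 46, Σfx = 140, mean = 3.0435
Σfx² = 462
Σf(x − x̄)² = Σfx² − (Σfx)²/n = 462 − 140²/46 = 35.9130
Population variance = 35.9130 / 46 = 0.7807

0.78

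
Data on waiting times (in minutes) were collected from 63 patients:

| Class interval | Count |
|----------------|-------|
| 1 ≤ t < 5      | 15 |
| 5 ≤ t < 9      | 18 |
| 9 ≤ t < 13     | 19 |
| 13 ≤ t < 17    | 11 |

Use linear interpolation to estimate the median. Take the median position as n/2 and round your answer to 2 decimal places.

8.67

Cumulative frequencies: 15, 33, 52, 63
n = 63; position = n/2 = 31.5.
This falls in the class 5 ≤ t < 9: L = 5, F = 15, f = 18, h = 4.
Median ≈ 5 + ((31.5 − 15) / 18) × 4 = 8.6667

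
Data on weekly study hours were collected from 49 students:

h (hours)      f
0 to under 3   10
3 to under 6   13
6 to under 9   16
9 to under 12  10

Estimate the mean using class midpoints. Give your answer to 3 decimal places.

6.092

Midpoints: 1.5, 4.5, 7.5, 10.5
Σfm = 10×1.5 + 13×4.5 + 16×7.5 + 10×10.5 = 298.5
n = Σf = 49
Mean = 298.5 / 49 = 6.0918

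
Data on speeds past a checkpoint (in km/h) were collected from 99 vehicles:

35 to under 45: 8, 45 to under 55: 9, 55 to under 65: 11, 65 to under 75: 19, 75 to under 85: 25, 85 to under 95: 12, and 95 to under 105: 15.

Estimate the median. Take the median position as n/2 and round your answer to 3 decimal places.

Cumulative frequencies: 8, 17, 28, 47, 72, 84, 99
n = 99; position = n/2 = 49.5.
This falls in the class 75 to under 85: L = 75, F = 47, f = 25, h = 10.
Median ≈ 75 + ((49.5 − 47) / 25) × 10 = 76.0000

76.000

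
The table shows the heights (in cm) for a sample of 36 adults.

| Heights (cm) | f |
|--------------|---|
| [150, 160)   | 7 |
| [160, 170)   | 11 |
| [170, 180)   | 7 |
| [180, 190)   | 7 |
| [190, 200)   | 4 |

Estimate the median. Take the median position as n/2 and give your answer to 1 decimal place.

Cumulative frequencies: 7, 18, 25, 32, 36
n = 36; position = n/2 = 18.
This falls in the class [160, 170): L = 160, F = 7, f = 11, h = 10.
Median ≈ 160 + ((18 − 7) / 11) × 10 = 170.0000

170.0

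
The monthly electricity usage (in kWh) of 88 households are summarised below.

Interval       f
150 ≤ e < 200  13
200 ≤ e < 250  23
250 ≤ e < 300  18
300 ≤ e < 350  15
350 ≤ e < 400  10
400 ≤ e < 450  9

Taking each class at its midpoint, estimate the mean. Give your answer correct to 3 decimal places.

282.386

Midpoints: 175, 225, 275, 325, 375, 425
Σfm = 13×175 + 23×225 + 18×275 + 15×325 + 10×375 + 9×425 = 24850
n = Σf = 88
Mean = 24850 / 88 = 282.3864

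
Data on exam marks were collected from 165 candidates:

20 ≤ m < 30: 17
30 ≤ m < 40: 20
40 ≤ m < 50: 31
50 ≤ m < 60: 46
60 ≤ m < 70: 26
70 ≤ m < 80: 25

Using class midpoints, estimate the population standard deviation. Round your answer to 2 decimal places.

15.12

Midpoints: 25, 35, 45, 55, 65, 75
n = 165, Σfm = 8615, mean = 52.2121
Σfm² = 487525
Σf(m − x̄)² = Σfm² − (Σfm)²/n = 487525 − 8615²/165 = 37717.5758
Population variance = 37717.5758 / 165 = 228.5914
Standard deviation = √228.5914 = 15.1192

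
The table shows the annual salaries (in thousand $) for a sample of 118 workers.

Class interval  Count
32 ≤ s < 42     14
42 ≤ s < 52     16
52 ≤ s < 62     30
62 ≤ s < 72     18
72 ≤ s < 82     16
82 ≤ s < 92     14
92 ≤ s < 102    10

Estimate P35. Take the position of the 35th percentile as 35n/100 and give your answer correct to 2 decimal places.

55.77

Cumulative frequencies: 14, 30, 60, 78, 94, 108, 118
n = 118; position = 35n/100 = 41.3.
This falls in the class 52 ≤ s < 62: L = 52, F = 30, f = 30, h = 10.
35th percentile ≈ 52 + ((41.3 − 30) / 30) × 10 = 55.7667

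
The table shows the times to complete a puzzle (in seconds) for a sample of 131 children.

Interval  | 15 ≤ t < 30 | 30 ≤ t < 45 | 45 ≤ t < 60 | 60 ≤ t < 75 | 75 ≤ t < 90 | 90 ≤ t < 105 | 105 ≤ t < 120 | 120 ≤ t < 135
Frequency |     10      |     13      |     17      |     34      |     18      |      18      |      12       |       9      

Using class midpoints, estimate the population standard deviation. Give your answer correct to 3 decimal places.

28.700

Midpoints: 22.5, 37.5, 52.5, 67.5, 82.5, 97.5, 112.5, 127.5
n = 131, Σfm = 9637.5, mean = 73.5687
Σfm² = 816918.75
Σf(m − x̄)² = Σfm² − (Σfm)²/n = 816918.75 − 9637.5²/131 = 107900.3817
Population variance = 107900.3817 / 131 = 823.6670
Standard deviation = √823.6670 = 28.6996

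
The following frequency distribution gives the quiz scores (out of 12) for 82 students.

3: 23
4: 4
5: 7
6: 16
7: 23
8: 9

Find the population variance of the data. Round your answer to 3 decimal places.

Values: 3, 4, 5, 6, 7, 8
n = 82, Σfx = 449, mean = 5.4756
Σfx² = 2725
Σf(x − x̄)² = Σfx² − (Σfx)²/n = 2725 − 449²/82 = 266.4512
Population variance = 266.4512 / 82 = 3.2494

3.249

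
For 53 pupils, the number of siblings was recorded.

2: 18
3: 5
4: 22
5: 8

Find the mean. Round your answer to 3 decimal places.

Values: 2, 3, 4, 5
Σfx = 18×2 + 5×3 + 22×4 + 8×5 = 179
n = Σf = 53
Mean = 179 / 53 = 3.3774

3.377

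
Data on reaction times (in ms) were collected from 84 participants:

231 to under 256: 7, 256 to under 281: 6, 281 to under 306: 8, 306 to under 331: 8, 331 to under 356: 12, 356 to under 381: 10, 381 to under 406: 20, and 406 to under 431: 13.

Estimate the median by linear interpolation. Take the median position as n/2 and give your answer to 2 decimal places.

358.50

Cumulative frequencies: 7, 13, 21, 29, 41, 51, 71, 84
n = 84; position = n/2 = 42.
This falls in the class 356 to under 381: L = 356, F = 41, f = 10, h = 25.
Median ≈ 356 + ((42 − 41) / 10) × 25 = 358.5000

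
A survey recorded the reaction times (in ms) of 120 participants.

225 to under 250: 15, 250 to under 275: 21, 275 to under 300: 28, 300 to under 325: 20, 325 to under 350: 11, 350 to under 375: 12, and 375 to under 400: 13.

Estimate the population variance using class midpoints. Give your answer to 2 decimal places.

2130.16

Midpoints: 237.5, 262.5, 287.5, 312.5, 337.5, 362.5, 387.5
n = 120, Σfm = 36475, mean = 303.9583
Σfm² = 11342500
Σf(m − x̄)² = Σfm² − (Σfm)²/n = 11342500 − 36475²/120 = 255619.7917
Population variance = 255619.7917 / 120 = 2130.1649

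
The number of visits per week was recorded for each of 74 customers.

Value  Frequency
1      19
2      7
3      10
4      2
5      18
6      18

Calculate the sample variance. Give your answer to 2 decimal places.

3.96

Values: 1, 2, 3, 4, 5, 6
n = 74, Σfx = 269, mean = 3.6351
Σfx² = 1267
Σf(x − x̄)² = Σfx² − (Σfx)²/n = 1267 − 269²/74 = 289.1486
Sample variance = 289.1486 / 73 = 3.9609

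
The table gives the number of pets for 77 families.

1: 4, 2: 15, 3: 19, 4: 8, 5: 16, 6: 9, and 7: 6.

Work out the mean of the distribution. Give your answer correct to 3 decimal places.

Values: 1, 2, 3, 4, 5, 6, 7
Σfx = 4×1 + 15×2 + 19×3 + 8×4 + 16×5 + 9×6 + 6×7 = 299
n = Σf = 77
Mean = 299 / 77 = 3.8831

3.883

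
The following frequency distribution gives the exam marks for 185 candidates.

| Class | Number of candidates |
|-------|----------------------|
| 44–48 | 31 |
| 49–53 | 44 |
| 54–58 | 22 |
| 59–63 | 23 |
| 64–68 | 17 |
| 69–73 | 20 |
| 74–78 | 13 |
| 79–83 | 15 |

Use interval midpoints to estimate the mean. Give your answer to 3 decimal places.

59.730

Midpoints: 46, 51, 56, 61, 66, 71, 76, 81
Σfm = 31×46 + 44×51 + 22×56 + 23×61 + 17×66 + 20×71 + 13×76 + 15×81 = 11050
n = Σf = 185
Mean = 11050 / 185 = 59.7297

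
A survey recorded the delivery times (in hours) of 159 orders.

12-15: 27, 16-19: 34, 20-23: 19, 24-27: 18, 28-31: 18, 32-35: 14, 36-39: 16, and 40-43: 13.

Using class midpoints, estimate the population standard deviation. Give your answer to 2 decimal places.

9.09

Midpoints: 13.5, 17.5, 21.5, 25.5, 29.5, 33.5, 37.5, 41.5
n = 159, Σfm = 3966.5, mean = 24.9465
Σfm² = 112085.75
Σf(m − x̄)² = Σfm² − (Σfm)²/n = 112085.75 − 3966.5²/159 = 13135.2956
Population variance = 13135.2956 / 159 = 82.6119
Standard deviation = √82.6119 = 9.0891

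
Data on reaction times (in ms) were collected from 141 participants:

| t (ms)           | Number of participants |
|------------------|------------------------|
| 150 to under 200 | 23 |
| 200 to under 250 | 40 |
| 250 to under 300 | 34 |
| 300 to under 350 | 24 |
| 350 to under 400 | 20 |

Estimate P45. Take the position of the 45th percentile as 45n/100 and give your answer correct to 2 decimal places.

Cumulative frequencies: 23, 63, 97, 121, 141
n = 141; position = 45n/100 = 63.45.
This falls in the class 250 to under 300: L = 250, F = 63, f = 34, h = 50.
45th percentile ≈ 250 + ((63.45 − 63) / 34) × 50 = 250.6618

250.66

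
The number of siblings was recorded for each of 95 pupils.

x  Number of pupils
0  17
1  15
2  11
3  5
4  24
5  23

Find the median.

Cumulative frequencies: 17, 32, 43, 48, 72, 95
n = 95, so the median is the value in position (n+1)/2 = 48.
Position 48 falls at value 3.

3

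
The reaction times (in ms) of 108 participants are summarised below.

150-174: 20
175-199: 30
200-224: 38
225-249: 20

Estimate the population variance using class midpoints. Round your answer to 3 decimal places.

618.356

Midpoints: 162, 187, 212, 237
n = 108, Σfm = 21646, mean = 200.4259
Σfm² = 4405202
Σf(m − x̄)² = Σfm² − (Σfm)²/n = 4405202 − 21646²/108 = 66782.4074
Population variance = 66782.4074 / 108 = 618.3556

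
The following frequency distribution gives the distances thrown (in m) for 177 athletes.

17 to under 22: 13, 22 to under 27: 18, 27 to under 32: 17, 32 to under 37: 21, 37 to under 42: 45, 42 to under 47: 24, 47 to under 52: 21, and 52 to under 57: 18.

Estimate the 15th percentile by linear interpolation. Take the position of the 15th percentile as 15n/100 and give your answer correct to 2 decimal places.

25.76

Cumulative frequencies: 13, 31, 48, 69, 114, 138, 159, 177
n = 177; position = 15n/100 = 26.55.
This falls in the class 22 to under 27: L = 22, F = 13, f = 18, h = 5.
15th percentile ≈ 22 + ((26.55 − 13) / 18) × 5 = 25.7639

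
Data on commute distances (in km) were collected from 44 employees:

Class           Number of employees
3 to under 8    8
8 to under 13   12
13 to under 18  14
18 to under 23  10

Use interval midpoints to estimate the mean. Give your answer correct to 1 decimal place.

Midpoints: 5.5, 10.5, 15.5, 20.5
Σfm = 8×5.5 + 12×10.5 + 14×15.5 + 10×20.5 = 592
n = Σf = 44
Mean = 592 / 44 = 13.4545

13.5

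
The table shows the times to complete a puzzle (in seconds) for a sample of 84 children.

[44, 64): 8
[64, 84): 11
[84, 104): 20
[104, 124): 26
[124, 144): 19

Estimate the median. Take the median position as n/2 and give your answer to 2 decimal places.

106.31

Cumulative frequencies: 8, 19, 39, 65, 84
n = 84; position = n/2 = 42.
This falls in the class [104, 124): L = 104, F = 39, f = 26, h = 20.
Median ≈ 104 + ((42 − 39) / 26) × 20 = 106.3077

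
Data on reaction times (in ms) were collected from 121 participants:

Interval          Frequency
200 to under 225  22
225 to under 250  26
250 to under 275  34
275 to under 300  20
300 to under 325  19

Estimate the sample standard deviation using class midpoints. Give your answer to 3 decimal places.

Midpoints: 212.5, 237.5, 262.5, 287.5, 312.5
n = 121, Σfm = 31462.5, mean = 260.0207
Σfm² = 8311406.25
Σf(m − x̄)² = Σfm² − (Σfm)²/n = 8311406.25 − 31462.5²/121 = 130506.1983
Sample variance = 130506.1983 / 120 = 1087.5517
Standard deviation = √1087.5517 = 32.9780

32.978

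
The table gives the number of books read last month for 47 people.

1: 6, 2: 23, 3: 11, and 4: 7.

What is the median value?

2

Cumulative frequencies: 6, 29, 40, 47
n = 47, so the median is the value in position (n+1)/2 = 24.
Position 24 falls at value 2.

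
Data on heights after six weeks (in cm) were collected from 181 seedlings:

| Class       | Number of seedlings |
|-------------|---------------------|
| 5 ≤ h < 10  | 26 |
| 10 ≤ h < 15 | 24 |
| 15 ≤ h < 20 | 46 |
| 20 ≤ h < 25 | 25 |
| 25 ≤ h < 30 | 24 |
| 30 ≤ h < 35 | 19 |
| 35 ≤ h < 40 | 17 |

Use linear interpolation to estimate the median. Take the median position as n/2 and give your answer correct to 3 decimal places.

Cumulative frequencies: 26, 50, 96, 121, 145, 164, 181
n = 181; position = n/2 = 90.5.
This falls in the class 15 ≤ h < 20: L = 15, F = 50, f = 46, h = 5.
Median ≈ 15 + ((90.5 − 50) / 46) × 5 = 19.4022

19.402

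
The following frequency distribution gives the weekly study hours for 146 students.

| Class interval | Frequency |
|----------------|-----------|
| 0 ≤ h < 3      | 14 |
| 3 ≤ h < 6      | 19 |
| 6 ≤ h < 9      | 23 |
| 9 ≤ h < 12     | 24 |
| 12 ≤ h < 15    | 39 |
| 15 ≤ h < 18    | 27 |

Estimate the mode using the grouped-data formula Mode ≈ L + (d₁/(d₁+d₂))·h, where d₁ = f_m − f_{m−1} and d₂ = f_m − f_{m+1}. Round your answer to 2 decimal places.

13.67

Modal class: 12 ≤ h < 15 (highest frequency 39).
d₁ = 39 − 24 = 15, d₂ = 39 − 27 = 12
Mode ≈ 12 + (15/(15+12)) × 3 = 12 + 1.6667 = 13.6667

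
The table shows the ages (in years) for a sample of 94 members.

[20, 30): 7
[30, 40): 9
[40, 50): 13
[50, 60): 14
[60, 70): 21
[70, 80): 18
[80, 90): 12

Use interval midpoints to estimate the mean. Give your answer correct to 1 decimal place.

59.4

Midpoints: 25, 35, 45, 55, 65, 75, 85
Σfm = 7×25 + 9×35 + 13×45 + 14×55 + 21×65 + 18×75 + 12×85 = 5580
n = Σf = 94
Mean = 5580 / 94 = 59.3617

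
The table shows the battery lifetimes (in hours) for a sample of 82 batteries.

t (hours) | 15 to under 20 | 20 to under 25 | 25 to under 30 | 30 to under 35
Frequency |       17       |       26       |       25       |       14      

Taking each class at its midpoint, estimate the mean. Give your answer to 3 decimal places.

Midpoints: 17.5, 22.5, 27.5, 32.5
Σfm = 17×17.5 + 26×22.5 + 25×27.5 + 14×32.5 = 2025
n = Σf = 82
Mean = 2025 / 82 = 24.6951

24.695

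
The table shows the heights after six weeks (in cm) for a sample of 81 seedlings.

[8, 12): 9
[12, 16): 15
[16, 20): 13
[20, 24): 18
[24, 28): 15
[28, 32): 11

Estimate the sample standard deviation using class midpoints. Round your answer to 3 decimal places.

Midpoints: 10, 14, 18, 22, 26, 30
n = 81, Σfm = 1650, mean = 20.3704
Σfm² = 36804
Σf(m − x̄)² = Σfm² − (Σfm)²/n = 36804 − 1650²/81 = 3192.8889
Sample variance = 3192.8889 / 80 = 39.9111
Standard deviation = √39.9111 = 6.3175

6.318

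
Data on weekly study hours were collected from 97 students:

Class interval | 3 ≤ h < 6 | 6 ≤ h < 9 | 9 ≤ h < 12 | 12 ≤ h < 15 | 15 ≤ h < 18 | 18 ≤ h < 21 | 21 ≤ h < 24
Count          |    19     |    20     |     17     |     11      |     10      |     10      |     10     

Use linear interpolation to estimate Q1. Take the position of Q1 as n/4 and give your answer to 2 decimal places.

6.79

Cumulative frequencies: 19, 39, 56, 67, 77, 87, 97
n = 97; position = n/4 = 24.25.
This falls in the class 6 ≤ h < 9: L = 6, F = 19, f = 20, h = 3.
Lower quartile ≈ 6 + ((24.25 − 19) / 20) × 3 = 6.7875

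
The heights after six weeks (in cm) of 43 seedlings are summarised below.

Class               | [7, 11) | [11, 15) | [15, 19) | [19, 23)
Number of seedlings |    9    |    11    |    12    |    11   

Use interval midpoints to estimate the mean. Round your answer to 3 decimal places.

15.326

Midpoints: 9, 13, 17, 21
Σfm = 9×9 + 11×13 + 12×17 + 11×21 = 659
n = Σf = 43
Mean = 659 / 43 = 15.3256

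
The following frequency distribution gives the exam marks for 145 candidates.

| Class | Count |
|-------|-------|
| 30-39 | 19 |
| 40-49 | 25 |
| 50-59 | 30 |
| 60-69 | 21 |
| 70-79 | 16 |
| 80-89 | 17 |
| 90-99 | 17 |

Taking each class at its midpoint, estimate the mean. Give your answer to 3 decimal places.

62.017

Midpoints: 34.5, 44.5, 54.5, 64.5, 74.5, 84.5, 94.5
Σfm = 19×34.5 + 25×44.5 + 30×54.5 + 21×64.5 + 16×74.5 + 17×84.5 + 17×94.5 = 8992.5
n = Σf = 145
Mean = 8992.5 / 145 = 62.0172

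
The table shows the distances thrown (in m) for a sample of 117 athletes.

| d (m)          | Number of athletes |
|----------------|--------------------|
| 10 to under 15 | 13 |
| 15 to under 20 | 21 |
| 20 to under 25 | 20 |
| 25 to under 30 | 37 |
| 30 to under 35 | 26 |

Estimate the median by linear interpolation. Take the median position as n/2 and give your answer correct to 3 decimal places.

25.608

Cumulative frequencies: 13, 34, 54, 91, 117
n = 117; position = n/2 = 58.5.
This falls in the class 25 to under 30: L = 25, F = 54, f = 37, h = 5.
Median ≈ 25 + ((58.5 − 54) / 37) × 5 = 25.6081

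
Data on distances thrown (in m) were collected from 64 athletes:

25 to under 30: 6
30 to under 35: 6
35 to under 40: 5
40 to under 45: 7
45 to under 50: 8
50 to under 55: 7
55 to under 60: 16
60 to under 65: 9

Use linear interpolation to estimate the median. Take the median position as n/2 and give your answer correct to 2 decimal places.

Cumulative frequencies: 6, 12, 17, 24, 32, 39, 55, 64
n = 64; position = n/2 = 32.
This falls in the class 45 to under 50: L = 45, F = 24, f = 8, h = 5.
Median ≈ 45 + ((32 − 24) / 8) × 5 = 50.0000

50.00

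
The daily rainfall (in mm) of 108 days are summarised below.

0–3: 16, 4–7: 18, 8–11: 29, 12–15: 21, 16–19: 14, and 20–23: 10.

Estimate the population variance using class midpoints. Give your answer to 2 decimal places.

Midpoints: 1.5, 5.5, 9.5, 13.5, 17.5, 21.5
n = 108, Σfm = 1142, mean = 10.5741
Σfm² = 15935
Σf(m − x̄)² = Σfm² − (Σfm)²/n = 15935 − 1142²/108 = 3859.4074
Population variance = 3859.4074 / 108 = 35.7353

35.74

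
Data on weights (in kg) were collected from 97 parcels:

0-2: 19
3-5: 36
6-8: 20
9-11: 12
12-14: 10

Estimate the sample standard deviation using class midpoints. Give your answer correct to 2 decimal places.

3.70

Midpoints: 1, 4, 7, 10, 13
n = 97, Σfm = 553, mean = 5.7010
Σfm² = 4465
Σf(m − x̄)² = Σfm² − (Σfm)²/n = 4465 − 553²/97 = 1312.3299
Sample variance = 1312.3299 / 96 = 13.6701
Standard deviation = √13.6701 = 3.6973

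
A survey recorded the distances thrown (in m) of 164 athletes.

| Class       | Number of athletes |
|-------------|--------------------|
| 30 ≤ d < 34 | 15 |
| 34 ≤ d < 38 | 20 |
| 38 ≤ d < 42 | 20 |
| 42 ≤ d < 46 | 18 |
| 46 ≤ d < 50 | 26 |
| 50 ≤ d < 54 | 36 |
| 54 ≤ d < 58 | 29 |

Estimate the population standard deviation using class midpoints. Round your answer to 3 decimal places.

Midpoints: 32, 36, 40, 44, 48, 52, 56
n = 164, Σfm = 7536, mean = 45.9512
Σfm² = 356320
Σf(m − x̄)² = Σfm² − (Σfm)²/n = 356320 − 7536²/164 = 10031.6098
Population variance = 10031.6098 / 164 = 61.1684
Standard deviation = √61.1684 = 7.8210

7.821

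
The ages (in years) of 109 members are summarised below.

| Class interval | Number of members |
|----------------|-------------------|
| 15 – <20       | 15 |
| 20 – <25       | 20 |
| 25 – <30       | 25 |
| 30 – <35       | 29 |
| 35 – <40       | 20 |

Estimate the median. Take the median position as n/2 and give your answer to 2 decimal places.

Cumulative frequencies: 15, 35, 60, 89, 109
n = 109; position = n/2 = 54.5.
This falls in the class 25 – <30: L = 25, F = 35, f = 25, h = 5.
Median ≈ 25 + ((54.5 − 35) / 25) × 5 = 28.9000

28.90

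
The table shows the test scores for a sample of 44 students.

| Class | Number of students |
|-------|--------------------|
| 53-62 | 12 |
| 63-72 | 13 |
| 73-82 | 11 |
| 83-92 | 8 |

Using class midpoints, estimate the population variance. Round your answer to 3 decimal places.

113.378

Midpoints: 57.5, 67.5, 77.5, 87.5
n = 44, Σfm = 3120, mean = 70.9091
Σfm² = 226225
Σf(m − x̄)² = Σfm² − (Σfm)²/n = 226225 − 3120²/44 = 4988.6364
Population variance = 4988.6364 / 44 = 113.3781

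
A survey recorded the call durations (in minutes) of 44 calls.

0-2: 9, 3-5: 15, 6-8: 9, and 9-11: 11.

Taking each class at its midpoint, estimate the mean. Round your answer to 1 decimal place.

5.5

Midpoints: 1, 4, 7, 10
Σfm = 9×1 + 15×4 + 9×7 + 11×10 = 242
n = Σf = 44
Mean = 242 / 44 = 5.5000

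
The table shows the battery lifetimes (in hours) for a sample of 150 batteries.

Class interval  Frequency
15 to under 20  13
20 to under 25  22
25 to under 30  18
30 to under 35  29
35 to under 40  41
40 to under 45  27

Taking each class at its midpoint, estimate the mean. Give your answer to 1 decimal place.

32.3

Midpoints: 17.5, 22.5, 27.5, 32.5, 37.5, 42.5
Σfm = 13×17.5 + 22×22.5 + 18×27.5 + 29×32.5 + 41×37.5 + 27×42.5 = 4845
n = Σf = 150
Mean = 4845 / 150 = 32.3000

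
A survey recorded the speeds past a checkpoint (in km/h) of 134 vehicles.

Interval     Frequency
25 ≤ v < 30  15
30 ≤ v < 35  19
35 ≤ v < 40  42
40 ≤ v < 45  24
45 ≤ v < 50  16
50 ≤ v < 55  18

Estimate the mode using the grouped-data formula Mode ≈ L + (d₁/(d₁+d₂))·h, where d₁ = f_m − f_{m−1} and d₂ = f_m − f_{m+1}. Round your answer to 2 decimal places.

37.80

Modal class: 35 ≤ v < 40 (highest frequency 42).
d₁ = 42 − 19 = 23, d₂ = 42 − 24 = 18
Mode ≈ 35 + (23/(23+18)) × 5 = 35 + 2.8049 = 37.8049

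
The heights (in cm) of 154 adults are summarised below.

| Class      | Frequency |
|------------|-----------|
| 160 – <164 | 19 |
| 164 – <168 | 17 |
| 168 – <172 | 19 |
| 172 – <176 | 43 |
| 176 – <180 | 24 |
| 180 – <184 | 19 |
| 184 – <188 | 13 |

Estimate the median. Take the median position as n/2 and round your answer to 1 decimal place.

Cumulative frequencies: 19, 36, 55, 98, 122, 141, 154
n = 154; position = n/2 = 77.
This falls in the class 172 – <176: L = 172, F = 55, f = 43, h = 4.
Median ≈ 172 + ((77 − 55) / 43) × 4 = 174.0465

174.0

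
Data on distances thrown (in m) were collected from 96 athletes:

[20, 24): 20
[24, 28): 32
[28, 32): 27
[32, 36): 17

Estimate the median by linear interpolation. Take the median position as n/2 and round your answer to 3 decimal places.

Cumulative frequencies: 20, 52, 79, 96
n = 96; position = n/2 = 48.
This falls in the class [24, 28): L = 24, F = 20, f = 32, h = 4.
Median ≈ 24 + ((48 − 20) / 32) × 4 = 27.5000

27.500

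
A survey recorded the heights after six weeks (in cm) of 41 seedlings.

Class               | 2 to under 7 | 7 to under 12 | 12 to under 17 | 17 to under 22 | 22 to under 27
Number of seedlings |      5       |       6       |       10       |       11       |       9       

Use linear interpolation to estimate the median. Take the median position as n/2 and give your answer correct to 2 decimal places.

Cumulative frequencies: 5, 11, 21, 32, 41
n = 41; position = n/2 = 20.5.
This falls in the class 12 to under 17: L = 12, F = 11, f = 10, h = 5.
Median ≈ 12 + ((20.5 − 11) / 10) × 5 = 16.7500

16.75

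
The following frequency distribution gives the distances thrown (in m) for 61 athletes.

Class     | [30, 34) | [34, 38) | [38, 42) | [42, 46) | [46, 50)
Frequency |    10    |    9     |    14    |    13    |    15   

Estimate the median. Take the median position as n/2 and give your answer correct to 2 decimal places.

Cumulative frequencies: 10, 19, 33, 46, 61
n = 61; position = n/2 = 30.5.
This falls in the class [38, 42): L = 38, F = 19, f = 14, h = 4.
Median ≈ 38 + ((30.5 − 19) / 14) × 4 = 41.2857

41.29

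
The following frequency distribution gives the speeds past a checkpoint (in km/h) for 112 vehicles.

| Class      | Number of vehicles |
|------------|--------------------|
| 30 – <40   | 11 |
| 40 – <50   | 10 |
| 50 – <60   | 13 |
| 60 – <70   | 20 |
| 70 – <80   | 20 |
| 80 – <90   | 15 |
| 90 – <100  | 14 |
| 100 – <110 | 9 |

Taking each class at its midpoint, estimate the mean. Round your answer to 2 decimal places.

Midpoints: 35, 45, 55, 65, 75, 85, 95, 105
Σfm = 11×35 + 10×45 + 13×55 + 20×65 + 20×75 + 15×85 + 14×95 + 9×105 = 7900
n = Σf = 112
Mean = 7900 / 112 = 70.5357

70.54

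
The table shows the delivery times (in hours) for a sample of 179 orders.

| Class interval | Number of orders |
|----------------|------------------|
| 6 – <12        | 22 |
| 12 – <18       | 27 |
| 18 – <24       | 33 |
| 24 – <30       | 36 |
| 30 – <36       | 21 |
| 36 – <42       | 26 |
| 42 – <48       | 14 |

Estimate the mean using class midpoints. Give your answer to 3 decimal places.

25.726

Midpoints: 9, 15, 21, 27, 33, 39, 45
Σfm = 22×9 + 27×15 + 33×21 + 36×27 + 21×33 + 26×39 + 14×45 = 4605
n = Σf = 179
Mean = 4605 / 179 = 25.7263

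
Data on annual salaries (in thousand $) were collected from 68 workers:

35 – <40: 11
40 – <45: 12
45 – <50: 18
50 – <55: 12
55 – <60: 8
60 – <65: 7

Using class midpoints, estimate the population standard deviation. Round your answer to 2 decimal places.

7.66

Midpoints: 37.5, 42.5, 47.5, 52.5, 57.5, 62.5
n = 68, Σfm = 3305, mean = 48.6029
Σfm² = 164625
Σf(m − x̄)² = Σfm² − (Σfm)²/n = 164625 − 3305²/68 = 3992.2794
Population variance = 3992.2794 / 68 = 58.7100
Standard deviation = √58.7100 = 7.6622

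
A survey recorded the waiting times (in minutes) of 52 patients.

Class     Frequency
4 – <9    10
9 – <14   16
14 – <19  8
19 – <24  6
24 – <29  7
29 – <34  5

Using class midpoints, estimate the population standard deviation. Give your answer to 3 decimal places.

8.056

Midpoints: 6.5, 11.5, 16.5, 21.5, 26.5, 31.5
n = 52, Σfm = 853, mean = 16.4038
Σfm² = 17367
Σf(m − x̄)² = Σfm² − (Σfm)²/n = 17367 − 853²/52 = 3374.5192
Population variance = 3374.5192 / 52 = 64.8946
Standard deviation = √64.8946 = 8.0557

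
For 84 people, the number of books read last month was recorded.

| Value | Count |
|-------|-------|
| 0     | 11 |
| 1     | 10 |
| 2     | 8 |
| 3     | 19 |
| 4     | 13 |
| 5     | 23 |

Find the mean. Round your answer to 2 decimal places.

2.98

Values: 0, 1, 2, 3, 4, 5
Σfx = 11×0 + 10×1 + 8×2 + 19×3 + 13×4 + 23×5 = 250
n = Σf = 84
Mean = 250 / 84 = 2.9762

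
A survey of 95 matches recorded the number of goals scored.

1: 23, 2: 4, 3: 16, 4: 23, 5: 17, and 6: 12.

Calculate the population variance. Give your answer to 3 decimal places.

2.900

Values: 1, 2, 3, 4, 5, 6
n = 95, Σfx = 328, mean = 3.4526
Σfx² = 1408
Σf(x − x̄)² = Σfx² − (Σfx)²/n = 1408 − 328²/95 = 275.5368
Population variance = 275.5368 / 95 = 2.9004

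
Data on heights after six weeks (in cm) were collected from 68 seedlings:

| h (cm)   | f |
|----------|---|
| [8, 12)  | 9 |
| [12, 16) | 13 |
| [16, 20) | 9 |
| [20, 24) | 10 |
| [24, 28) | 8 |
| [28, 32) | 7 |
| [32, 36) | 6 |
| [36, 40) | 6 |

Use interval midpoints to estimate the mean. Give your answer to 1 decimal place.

22.1

Midpoints: 10, 14, 18, 22, 26, 30, 34, 38
Σfm = 9×10 + 13×14 + 9×18 + 10×22 + 8×26 + 7×30 + 6×34 + 6×38 = 1504
n = Σf = 68
Mean = 1504 / 68 = 22.1176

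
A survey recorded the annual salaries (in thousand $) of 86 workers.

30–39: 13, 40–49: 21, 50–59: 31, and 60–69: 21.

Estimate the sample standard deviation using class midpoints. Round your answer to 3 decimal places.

10.067

Midpoints: 34.5, 44.5, 54.5, 64.5
n = 86, Σfm = 4427, mean = 51.4767
Σfm² = 236501.5
Σf(m − x̄)² = Σfm² − (Σfm)²/n = 236501.5 − 4427²/86 = 8613.9535
Sample variance = 8613.9535 / 85 = 101.3406
Standard deviation = √101.3406 = 10.0668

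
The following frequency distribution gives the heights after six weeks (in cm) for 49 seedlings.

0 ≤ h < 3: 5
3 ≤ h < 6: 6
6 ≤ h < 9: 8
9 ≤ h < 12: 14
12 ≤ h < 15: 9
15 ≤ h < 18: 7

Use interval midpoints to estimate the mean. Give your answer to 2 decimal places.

Midpoints: 1.5, 4.5, 7.5, 10.5, 13.5, 16.5
Σfm = 5×1.5 + 6×4.5 + 8×7.5 + 14×10.5 + 9×13.5 + 7×16.5 = 478.5
n = Σf = 49
Mean = 478.5 / 49 = 9.7653

9.77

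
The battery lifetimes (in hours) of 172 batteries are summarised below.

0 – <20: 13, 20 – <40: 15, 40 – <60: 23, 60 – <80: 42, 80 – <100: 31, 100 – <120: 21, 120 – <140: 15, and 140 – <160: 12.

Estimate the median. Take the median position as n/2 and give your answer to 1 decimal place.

Cumulative frequencies: 13, 28, 51, 93, 124, 145, 160, 172
n = 172; position = n/2 = 86.
This falls in the class 60 – <80: L = 60, F = 51, f = 42, h = 20.
Median ≈ 60 + ((86 − 51) / 42) × 20 = 76.6667

76.7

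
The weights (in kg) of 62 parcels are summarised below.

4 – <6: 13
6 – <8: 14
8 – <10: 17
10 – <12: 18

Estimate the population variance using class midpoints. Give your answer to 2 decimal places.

Midpoints: 5, 7, 9, 11
n = 62, Σfm = 514, mean = 8.2903
Σfm² = 4566
Σf(m − x̄)² = Σfm² − (Σfm)²/n = 4566 − 514²/62 = 304.7742
Population variance = 304.7742 / 62 = 4.9157

4.92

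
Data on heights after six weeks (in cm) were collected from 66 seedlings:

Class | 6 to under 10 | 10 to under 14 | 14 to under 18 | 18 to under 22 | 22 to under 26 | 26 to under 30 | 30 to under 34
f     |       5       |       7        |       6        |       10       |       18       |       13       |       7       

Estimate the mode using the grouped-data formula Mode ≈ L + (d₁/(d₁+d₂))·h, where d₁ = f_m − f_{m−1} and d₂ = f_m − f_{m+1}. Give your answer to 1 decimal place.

24.5

Modal class: 22 to under 26 (highest frequency 18).
d₁ = 18 − 10 = 8, d₂ = 18 − 13 = 5
Mode ≈ 22 + (8/(8+5)) × 4 = 22 + 2.4615 = 24.4615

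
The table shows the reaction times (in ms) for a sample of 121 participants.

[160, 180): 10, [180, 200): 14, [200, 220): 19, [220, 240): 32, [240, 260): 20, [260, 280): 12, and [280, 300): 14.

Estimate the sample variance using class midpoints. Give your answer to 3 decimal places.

Midpoints: 170, 190, 210, 230, 250, 270, 290
n = 121, Σfm = 28010, mean = 231.4876
Σfm² = 6627300
Σf(m − x̄)² = Σfm² − (Σfm)²/n = 6627300 − 28010²/121 = 143332.2314
Sample variance = 143332.2314 / 120 = 1194.4353

1194.435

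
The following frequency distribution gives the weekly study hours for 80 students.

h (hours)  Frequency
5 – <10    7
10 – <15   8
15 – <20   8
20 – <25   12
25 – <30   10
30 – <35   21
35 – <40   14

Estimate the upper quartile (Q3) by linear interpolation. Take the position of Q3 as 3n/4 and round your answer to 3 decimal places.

Cumulative frequencies: 7, 15, 23, 35, 45, 66, 80
n = 80; position = 3n/4 = 60.
This falls in the class 30 – <35: L = 30, F = 45, f = 21, h = 5.
Upper quartile ≈ 30 + ((60 − 45) / 21) × 5 = 33.5714

33.571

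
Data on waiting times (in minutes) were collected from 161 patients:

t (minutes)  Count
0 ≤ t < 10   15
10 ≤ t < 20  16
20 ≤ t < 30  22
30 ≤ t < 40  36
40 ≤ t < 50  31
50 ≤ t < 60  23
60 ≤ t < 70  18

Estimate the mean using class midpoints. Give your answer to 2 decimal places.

36.99

Midpoints: 5, 15, 25, 35, 45, 55, 65
Σfm = 15×5 + 16×15 + 22×25 + 36×35 + 31×45 + 23×55 + 18×65 = 5955
n = Σf = 161
Mean = 5955 / 161 = 36.9876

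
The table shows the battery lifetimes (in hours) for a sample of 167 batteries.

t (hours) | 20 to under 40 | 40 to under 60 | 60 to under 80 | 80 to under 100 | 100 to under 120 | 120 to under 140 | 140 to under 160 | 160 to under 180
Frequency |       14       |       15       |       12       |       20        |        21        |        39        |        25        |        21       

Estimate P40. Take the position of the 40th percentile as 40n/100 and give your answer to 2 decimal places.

Cumulative frequencies: 14, 29, 41, 61, 82, 121, 146, 167
n = 167; position = 40n/100 = 66.8.
This falls in the class 100 to under 120: L = 100, F = 61, f = 21, h = 20.
40th percentile ≈ 100 + ((66.8 − 61) / 21) × 20 = 105.5238

105.52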